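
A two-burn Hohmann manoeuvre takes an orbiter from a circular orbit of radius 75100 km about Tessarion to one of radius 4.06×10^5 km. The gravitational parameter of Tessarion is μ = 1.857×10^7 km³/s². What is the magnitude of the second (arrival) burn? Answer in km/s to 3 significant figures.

Semi-major axis of the transfer orbit: a_t = (75100 + 4.060×10^5)/2 = 2.4055×10^5 km.
Circular speed at r = 4.060×10^5 km: v_c = √(μ/r) = 6.763 km/s.
Vis-viva on the transfer ellipse at r = 4.060×10^5 km gives v_t = √[μ(2/r − 1/a_t)] = 3.779 km/s.
Δv₂ = |v_t − v_c| = |3.779 − 6.763| = 2.984 km/s.

Δv₂ = 2.98 km/s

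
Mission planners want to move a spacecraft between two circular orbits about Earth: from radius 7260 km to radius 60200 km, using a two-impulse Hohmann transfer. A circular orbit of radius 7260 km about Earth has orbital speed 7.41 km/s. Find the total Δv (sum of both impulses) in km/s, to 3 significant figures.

Δv = 3.87 km/s

From the circular-orbit relation v² = μ/r at r = 7260 km: μ = v²r = (7.41)² × 7260 = 3.98633×10^5 km³/s².
Transfer-ellipse semi-major axis a_t = (r₁ + r₂)/2 = (7260 + 60200)/2 = 33730 km.
At r₁ the circular-orbit speed is v₁ = √(μ/r₁) = 7.4100 km/s.
On the transfer ellipse at r₁, vis-viva gives v_p = √[μ(2/r₁ − 1/a_t)] = 9.8994 km/s.
First burn Δv₁ = |v_p − v₁| = 2.4894 km/s.
Circular speed at r₂: v₂ = √(μ/r₂) = 2.57329 km/s.
Transfer-orbit speed at r₂: v_a = √[μ(2/r₂ − 1/a_t)] = 1.19385 km/s.
Second burn Δv₂ = |v₂ − v_a| = 1.3794 km/s.
Δv = Δv₁ + Δv₂ = 2.4894 + 1.3794 = 3.869 km/s.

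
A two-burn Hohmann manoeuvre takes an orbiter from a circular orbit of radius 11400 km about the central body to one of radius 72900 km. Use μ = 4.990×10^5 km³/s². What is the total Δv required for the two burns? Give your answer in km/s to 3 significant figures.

Transfer-ellipse semi-major axis a_t = (r₁ + r₂)/2 = (11400 + 72900)/2 = 42150 km.
Circular speed at r₁: v₁ = √(μ/r₁) = √(4.990×10^5/11400) = 6.616 km/s.
Transfer-orbit speed at r₁ (v² = μ(2/r − 1/a)): v_p = √[μ(2/r₁ − 1/a_t)] = 8.701 km/s.
First burn Δv₁ = |v_p − v₁| = 2.085 km/s.
Circular speed at r₂: v₂ = √(μ/r₂) = 2.6163 km/s.
Transfer-orbit speed at r₂: v_a = √[μ(2/r₂ − 1/a_t)] = 1.3606 km/s.
Second burn Δv₂ = |v₂ − v_a| = 1.256 km/s.
Total Δv = Δv₁ + Δv₂ = 3.341 km/s.

Δv = 3.34 km/s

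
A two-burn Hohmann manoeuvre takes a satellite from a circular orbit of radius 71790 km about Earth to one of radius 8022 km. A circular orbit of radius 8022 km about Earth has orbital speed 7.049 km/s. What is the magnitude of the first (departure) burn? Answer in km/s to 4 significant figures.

From the circular-orbit relation v² = μ/r at r = 8022 km: μ = v²r = (7.049)² × 8022 = 3.98600×10^5 km³/s².
Semi-major axis of the transfer orbit: a_t = (71790 + 8022)/2 = 39906 km.
Circular speed at r = 71790 km: v_c = √(μ/r) = 2.356 km/s.
Transfer-orbit speed at the same r (vis-viva, a = a_t): v_t = √[μ(2/r − 1/a_t)] = 1.056 km/s.
Δv₁ = |v_t − v_c| = |1.056 − 2.356| = 1.300 km/s.

Δv₁ = 1.300 km/s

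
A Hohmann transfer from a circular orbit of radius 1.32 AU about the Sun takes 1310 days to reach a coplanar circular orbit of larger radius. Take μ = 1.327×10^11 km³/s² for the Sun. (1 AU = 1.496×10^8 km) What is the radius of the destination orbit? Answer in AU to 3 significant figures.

In km: r₁ = 1.32 × 1.496×10^8 = 1.97472×10^8 km.
Transfer time t = 1310 days = 1.13184×10^8 s, and t = π√(a_t³/μ).
So a_t = (μ t²/π²)^(1/3) = (1.327×10^11 × (1.13184×10^8)² / π²)^(1/3) = 5.5639×10^8 km.
Since a_t = (r₁ + r₂)/2, r₂ = 2a_t − r₁ = 2×5.5639×10^8 − 1.97472×10^8 = 9.15308×10^8 km.
In AU: r₂ = 9.15308×10^8 / 1.496×10^8 = 6.12 AU.

r₂ = 6.12 AU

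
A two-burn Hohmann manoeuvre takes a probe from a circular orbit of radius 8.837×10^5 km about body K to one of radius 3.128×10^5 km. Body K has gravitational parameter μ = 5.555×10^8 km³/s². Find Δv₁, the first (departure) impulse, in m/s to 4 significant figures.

The Hohmann ellipse has a_t = (r₁ + r₂)/2 = 5.9825×10^5 km.
On the circular orbit at r = 8.837×10^5 km, v_c = √(μ/r) = 25.072 km/s.
Vis-viva on the transfer ellipse at r = 8.837×10^5 km gives v_t = √[μ(2/r − 1/a_t)] = 18.129 km/s.
Δv₁ = |v_t − v_c| = |18.129 − 25.072| = 6.943 km/s.

Δv₁ = 6943 m/s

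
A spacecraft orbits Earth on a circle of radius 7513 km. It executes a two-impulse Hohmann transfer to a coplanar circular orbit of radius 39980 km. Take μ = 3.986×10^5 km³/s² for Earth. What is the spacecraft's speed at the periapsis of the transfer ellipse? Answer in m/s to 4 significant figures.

The Hohmann ellipse has a_t = (r₁ + r₂)/2 = 23746.5 km.
The periapsis of the transfer ellipse is at r = 7513 km.
From the vis-viva equation, v = √[μ(2/r − 1/a_t)] = 9.451 km/s.

v = 9451 m/s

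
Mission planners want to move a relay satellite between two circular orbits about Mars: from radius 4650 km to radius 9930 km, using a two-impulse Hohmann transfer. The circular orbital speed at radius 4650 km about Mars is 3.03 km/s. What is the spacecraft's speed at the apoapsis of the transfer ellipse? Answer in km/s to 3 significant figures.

v = 1.66 km/s

From the circular-orbit relation v² = μ/r at r = 4650 km: μ = v²r = (3.03)² × 4650 = 42691.2 km³/s².
Transfer-ellipse semi-major axis a_t = (r₁ + r₂)/2 = (4650 + 9930)/2 = 7290 km.
At apoapsis, r = 9930 km.
Applying v² = μ(2/r − 1/a_t): v = 1.656 km/s.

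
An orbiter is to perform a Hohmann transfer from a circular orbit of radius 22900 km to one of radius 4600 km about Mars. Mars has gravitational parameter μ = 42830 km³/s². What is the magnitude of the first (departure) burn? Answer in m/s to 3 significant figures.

Semi-major axis of the transfer orbit: a_t = (22900 + 4600)/2 = 13750 km.
On the circular orbit at r = 22900 km, v_c = √(μ/r) = 1.3676 km/s.
Transfer-orbit speed at the same r (vis-viva, a = a_t): v_t = √[μ(2/r − 1/a_t)] = 0.79101 km/s.
Δv₁ = |v_t − v_c| = |0.79101 − 1.3676| = 0.5766 km/s.

Δv₁ = 577 m/s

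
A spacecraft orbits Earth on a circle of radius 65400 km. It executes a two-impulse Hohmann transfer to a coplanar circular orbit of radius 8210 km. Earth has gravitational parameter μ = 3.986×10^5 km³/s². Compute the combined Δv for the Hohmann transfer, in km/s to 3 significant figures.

The Hohmann ellipse has a_t = (r₁ + r₂)/2 = 36805 km.
Circular speed at r₁: v₁ = √(μ/r₁) = √(3.986×10^5/65400) = 2.469 km/s.
Transfer-orbit speed at r₁ (vis-viva): v_a = √[μ(2/r₁ − 1/a_t)] = 1.166 km/s.
First burn Δv₁ = |v_a − v₁| = 1.303 km/s.
At r₂, v₂ = √(μ/r₂) = 6.968 km/s.
Transfer-orbit speed at r₂: v_p = √[μ(2/r₂ − 1/a_t)] = 9.288 km/s.
Second burn Δv₂ = |v₂ − v_p| = 2.320 km/s.
Δv = Δv₁ + Δv₂ = 1.303 + 2.320 = 3.623 km/s.

Δv = 3.62 km/s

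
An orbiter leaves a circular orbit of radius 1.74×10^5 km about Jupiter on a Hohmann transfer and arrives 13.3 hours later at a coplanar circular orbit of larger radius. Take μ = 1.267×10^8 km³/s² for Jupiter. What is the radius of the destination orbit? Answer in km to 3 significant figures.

Transfer time t = 13.3 hours = 47880 s, and t = π√(a_t³/μ).
So a_t = (μ t²/π²)^(1/3) = (1.267×10^8 × (47880)² / π²)^(1/3) = 3.0874×10^5 km.
Since a_t = (r₁ + r₂)/2, r₂ = 2a_t − r₁ = 2×3.0874×10^5 − 1.740×10^5 = 4.4348×10^5 km.

r₂ = 4.43×10^5 km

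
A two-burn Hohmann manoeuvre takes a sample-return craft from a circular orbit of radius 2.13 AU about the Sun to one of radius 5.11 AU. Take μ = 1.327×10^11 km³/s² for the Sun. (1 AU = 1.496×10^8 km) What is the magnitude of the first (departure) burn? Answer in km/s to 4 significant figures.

Δv₁ = 3.839 km/s

In km: r₁ = 2.13 × 1.496×10^8 = 3.18648×10^8 km; r₂ = 5.11 × 1.496×10^8 = 7.64456×10^8 km.
The Hohmann ellipse has a_t = (r₁ + r₂)/2 = 5.41552×10^8 km.
On the circular orbit at r = 3.18648×10^8 km, v_c = √(μ/r) = 20.407 km/s.
Transfer-orbit speed at the same r (vis-viva, a = a_t): v_t = √[μ(2/r − 1/a_t)] = 24.246 km/s.
Δv₁ = |v_t − v_c| = |24.246 − 20.407| = 3.839 km/s.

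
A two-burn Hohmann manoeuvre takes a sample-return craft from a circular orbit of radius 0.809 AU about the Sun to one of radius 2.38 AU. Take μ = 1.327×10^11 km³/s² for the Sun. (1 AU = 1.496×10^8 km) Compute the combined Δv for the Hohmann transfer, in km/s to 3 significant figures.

In km: r₁ = 0.809 × 1.496×10^8 = 1.210264×10^8 km; r₂ = 2.38 × 1.496×10^8 = 3.56048×10^8 km.
Semi-major axis of the transfer orbit: a_t = (1.210264×10^8 + 3.56048×10^8)/2 = 2.385372×10^8 km.
Circular speed at r₁: v₁ = √(μ/r₁) = √(1.327×10^11/1.210264×10^8) = 33.113 km/s.
On the transfer ellipse at r₁, v² = μ(2/r − 1/a) gives v_p = √[μ(2/r₁ − 1/a_t)] = 40.455 km/s.
First burn Δv₁ = |v_p − v₁| = 7.342 km/s.
At r₂, v₂ = √(μ/r₂) = 19.3055 km/s.
Transfer-orbit speed at r₂: v_a = √[μ(2/r₂ − 1/a_t)] = 13.7513 km/s.
Second burn Δv₂ = |v₂ − v_a| = 5.554 km/s.
Δv = Δv₁ + Δv₂ = 7.342 + 5.554 = 12.90 km/s.

Δv = 12.9 km/s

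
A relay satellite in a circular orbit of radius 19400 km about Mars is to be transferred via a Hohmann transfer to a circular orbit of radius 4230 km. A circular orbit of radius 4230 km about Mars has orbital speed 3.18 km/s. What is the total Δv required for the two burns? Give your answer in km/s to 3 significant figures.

From the circular-orbit relation v² = μ/r at r = 4230 km: μ = v²r = (3.18)² × 4230 = 42775.5 km³/s².
Semi-major axis of the transfer orbit: a_t = (19400 + 4230)/2 = 11815 km.
At r₁ the circular-orbit speed is v₁ = √(μ/r₁) = 1.4849 km/s.
Transfer-orbit speed at r₁ (vis-viva equation): v_a = √[μ(2/r₁ − 1/a_t)] = 0.88848 km/s.
First burn Δv₁ = |v_a − v₁| = 0.5964 km/s.
At r₂, v₂ = √(μ/r₂) = 3.1800 km/s.
Transfer-orbit speed at r₂: v_p = √[μ(2/r₂ − 1/a_t)] = 4.0748 km/s.
Second burn Δv₂ = |v₂ − v_p| = 0.8948 km/s.
Total Δv = Δv₁ + Δv₂ = 1.491 km/s.

Δv = 1.49 km/s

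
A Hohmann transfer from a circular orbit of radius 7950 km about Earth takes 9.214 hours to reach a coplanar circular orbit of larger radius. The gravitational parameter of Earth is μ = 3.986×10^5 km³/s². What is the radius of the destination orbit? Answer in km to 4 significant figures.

r₂ = 62890 km

Transfer time t = 9.214 hours = 33170.4 s, and t = π√(a_t³/μ).
So a_t = (μ t²/π²)^(1/3) = (3.986×10^5 × (33170.4)² / π²)^(1/3) = 35420 km.
Since a_t = (r₁ + r₂)/2, r₂ = 2a_t − r₁ = 2×35420 − 7950 = 62890 km.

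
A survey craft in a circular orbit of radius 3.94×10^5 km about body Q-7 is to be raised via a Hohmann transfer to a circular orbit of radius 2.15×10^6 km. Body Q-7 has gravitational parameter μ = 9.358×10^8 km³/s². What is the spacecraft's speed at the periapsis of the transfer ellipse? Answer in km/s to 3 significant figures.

v = 63.4 km/s

Transfer-ellipse semi-major axis a_t = (r₁ + r₂)/2 = (3.940×10^5 + 2.150×10^6)/2 = 1.272×10^6 km.
The periapsis of the transfer ellipse is at r = 3.940×10^5 km.
Applying v² = μ(2/r − 1/a_t): v = 63.36 km/s.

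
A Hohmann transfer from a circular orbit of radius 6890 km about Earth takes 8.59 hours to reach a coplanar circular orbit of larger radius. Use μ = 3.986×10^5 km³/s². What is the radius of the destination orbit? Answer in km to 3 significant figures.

Transfer time t = 8.59 hours = 30924 s, and t = π√(a_t³/μ).
So a_t = (μ t²/π²)^(1/3) = (3.986×10^5 × (30924)² / π²)^(1/3) = 33802 km.
Since a_t = (r₁ + r₂)/2, r₂ = 2a_t − r₁ = 2×33802 − 6890 = 60714 km.

r₂ = 60700 km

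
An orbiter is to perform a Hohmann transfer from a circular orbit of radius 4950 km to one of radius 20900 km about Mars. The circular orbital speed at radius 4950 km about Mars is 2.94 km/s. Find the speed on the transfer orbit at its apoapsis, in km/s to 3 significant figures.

v = 0.885 km/s

From the circular-orbit relation v² = μ/r at r = 4950 km: μ = v²r = (2.94)² × 4950 = 42785.8 km³/s².
The Hohmann ellipse has a_t = (r₁ + r₂)/2 = 12925 km.
At apoapsis, r = 20900 km.
Applying v² = μ(2/r − 1/a_t): v = 0.8855 km/s.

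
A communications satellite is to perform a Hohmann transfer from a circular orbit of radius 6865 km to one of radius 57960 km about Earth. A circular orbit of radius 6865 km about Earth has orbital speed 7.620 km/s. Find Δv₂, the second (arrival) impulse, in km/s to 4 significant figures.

From the circular-orbit relation v² = μ/r at r = 6865 km: μ = v²r = (7.620)² × 6865 = 3.98612×10^5 km³/s².
The Hohmann ellipse has a_t = (r₁ + r₂)/2 = 32412.5 km.
Circular speed at r = 57960 km: v_c = √(μ/r) = 2.6225 km/s.
Vis-viva on the transfer ellipse at r = 57960 km gives v_t = √[μ(2/r − 1/a_t)] = 1.2069 km/s.
Δv₂ = |v_t − v_c| = |1.2069 − 2.6225| = 1.416 km/s.

Δv₂ = 1.416 km/s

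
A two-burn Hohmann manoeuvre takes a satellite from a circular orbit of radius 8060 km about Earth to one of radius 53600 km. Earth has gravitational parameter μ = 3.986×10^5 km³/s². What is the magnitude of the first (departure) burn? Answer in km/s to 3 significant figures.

The Hohmann ellipse has a_t = (r₁ + r₂)/2 = 30830 km.
Circular speed at r = 8060 km: v_c = √(μ/r) = 7.032 km/s.
Vis-viva on the transfer ellipse at r = 8060 km gives v_t = √[μ(2/r − 1/a_t)] = 9.272 km/s.
Δv₁ = |v_t − v_c| = |9.272 − 7.032| = 2.240 km/s.

Δv₁ = 2.24 km/s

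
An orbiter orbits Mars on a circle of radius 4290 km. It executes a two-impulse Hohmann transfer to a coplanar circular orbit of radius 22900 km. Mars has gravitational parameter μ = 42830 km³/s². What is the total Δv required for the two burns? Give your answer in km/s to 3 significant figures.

The Hohmann ellipse has a_t = (r₁ + r₂)/2 = 13595 km.
At r₁ the circular-orbit speed is v₁ = √(μ/r₁) = 3.15970 km/s.
Transfer-orbit speed at r₁ (v² = μ(2/r − 1/a)): v_p = √[μ(2/r₁ − 1/a_t)] = 4.10085 km/s.
First burn Δv₁ = |v_p − v₁| = 0.941150 km/s.
Circular speed at r₂: v₂ = √(μ/r₂) = 1.367591 km/s.
Transfer-orbit speed at r₂: v_a = √[μ(2/r₂ − 1/a_t)] = 0.7682372 km/s.
Second burn Δv₂ = |v₂ − v_a| = 0.599354 km/s.
Δv = Δv₁ + Δv₂ = 0.941150 + 0.599354 = 1.541 km/s.

Δv = 1.54 km/s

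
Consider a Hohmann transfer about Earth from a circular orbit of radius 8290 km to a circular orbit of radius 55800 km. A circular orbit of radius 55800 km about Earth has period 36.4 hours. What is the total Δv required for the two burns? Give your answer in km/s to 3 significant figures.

Δv = 3.53 km/s

From Kepler's third law T² = 4π²r³/μ at r = 55800 km, T = 36.4 hours = 36.4 × 3600 s = 1.3104×10^5 s: μ = 4π²r³/T² = 3.99443×10^5 km³/s².
The Hohmann ellipse has a_t = (r₁ + r₂)/2 = 32045 km.
At r₁ the circular-orbit speed is v₁ = √(μ/r₁) = 6.9414 km/s.
On the transfer ellipse at r₁, v² = μ(2/r − 1/a) gives v_p = √[μ(2/r₁ − 1/a_t)] = 9.1598 km/s.
First burn Δv₁ = |v_p − v₁| = 2.218 km/s.
Circular speed at r₂: v₂ = √(μ/r₂) = 2.676 km/s.
Transfer-orbit speed at r₂: v_a = √[μ(2/r₂ − 1/a_t)] = 1.361 km/s.
Second burn Δv₂ = |v₂ − v_a| = 1.315 km/s.
Total Δv = Δv₁ + Δv₂ = 3.533 km/s.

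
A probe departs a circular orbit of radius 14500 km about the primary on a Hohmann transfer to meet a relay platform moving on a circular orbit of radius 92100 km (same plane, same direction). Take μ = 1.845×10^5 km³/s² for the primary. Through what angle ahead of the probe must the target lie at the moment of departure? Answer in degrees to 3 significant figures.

φ = 101°

The Hohmann ellipse has a_t = (r₁ + r₂)/2 = 53300 km.
Transfer time t = π√(a_t³/μ) = 90000 s.
Target angular speed ω₂ = √(μ/r₂³) = 1.5368×10^-5 rad/s.
Angle swept by the target during transfer: ω₂·t = 1.3831 rad = 79.25°.
Arrival is 180° from departure on the ellipse, so φ = 180° − 79.25° = 101°.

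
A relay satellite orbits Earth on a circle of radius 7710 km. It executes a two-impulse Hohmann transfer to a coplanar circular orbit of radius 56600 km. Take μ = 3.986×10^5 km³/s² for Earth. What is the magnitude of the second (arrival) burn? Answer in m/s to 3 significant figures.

The Hohmann ellipse has a_t = (r₁ + r₂)/2 = 32155 km.
On the circular orbit at r = 56600 km, v_c = √(μ/r) = 2.6538 km/s.
Vis-viva on the transfer ellipse at r = 56600 km gives v_t = √[μ(2/r − 1/a_t)] = 1.2995 km/s.
Δv₂ = |v_t − v_c| = |1.2995 − 2.6538| = 1.354 km/s.

Δv₂ = 1350 m/s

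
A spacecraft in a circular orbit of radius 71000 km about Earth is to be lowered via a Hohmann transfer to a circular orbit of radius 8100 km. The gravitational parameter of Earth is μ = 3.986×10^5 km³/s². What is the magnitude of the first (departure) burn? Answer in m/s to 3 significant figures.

Transfer-ellipse semi-major axis a_t = (r₁ + r₂)/2 = (71000 + 8100)/2 = 39550 km.
Circular speed at r = 71000 km: v_c = √(μ/r) = 2.369 km/s.
Vis-viva on the transfer ellipse at r = 71000 km gives v_t = √[μ(2/r − 1/a_t)] = 1.072 km/s.
Δv₁ = |v_t − v_c| = |1.072 − 2.369| = 1.297 km/s.

Δv₁ = 1300 m/s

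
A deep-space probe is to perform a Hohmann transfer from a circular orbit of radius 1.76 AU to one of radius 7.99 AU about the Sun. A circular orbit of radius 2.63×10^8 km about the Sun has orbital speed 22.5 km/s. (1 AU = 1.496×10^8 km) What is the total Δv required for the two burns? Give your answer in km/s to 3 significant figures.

Δv = 10.5 km/s

From the circular-orbit relation v² = μ/r at r = 2.63×10^8 km: μ = v²r = (22.5)² × 2.63×10^8 = 1.33144×10^11 km³/s².
In km: r₁ = 1.76 × 1.496×10^8 = 2.63296×10^8 km; r₂ = 7.99 × 1.496×10^8 = 1.195304×10^9 km.
The Hohmann ellipse has a_t = (r₁ + r₂)/2 = 7.293×10^8 km.
Circular speed at r₁: v₁ = √(μ/r₁) = √(1.33144×10^11/2.63296×10^8) = 22.48735 km/s.
Transfer-orbit speed at r₁ (vis-viva): v_p = √[μ(2/r₁ − 1/a_t)] = 28.78885 km/s.
First burn Δv₁ = |v_p − v₁| = 6.3015 km/s.
At r₂, v₂ = √(μ/r₂) = 10.5541 km/s.
Transfer-orbit speed at r₂: v_a = √[μ(2/r₂ − 1/a_t)] = 6.34147 km/s.
Second burn Δv₂ = |v₂ − v_a| = 4.2126 km/s.
Δv = Δv₁ + Δv₂ = 6.3015 + 4.2126 = 10.51 km/s.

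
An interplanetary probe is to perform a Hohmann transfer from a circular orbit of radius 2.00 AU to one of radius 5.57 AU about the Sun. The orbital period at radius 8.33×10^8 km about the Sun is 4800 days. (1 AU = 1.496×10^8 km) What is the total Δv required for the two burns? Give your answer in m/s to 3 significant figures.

From Kepler's third law T² = 4π²r³/μ at r = 8.33×10^8 km, T = 4800 days = 4800 × 86400 s = 4.1472×10^8 s: μ = 4π²r³/T² = 1.32674×10^11 km³/s².
In km: r₁ = 2.00 × 1.496×10^8 = 2.992×10^8 km; r₂ = 5.57 × 1.496×10^8 = 8.33272×10^8 km.
The Hohmann ellipse has a_t = (r₁ + r₂)/2 = 5.66236×10^8 km.
Circular speed at r₁: v₁ = √(μ/r₁) = √(1.32674×10^11/2.992×10^8) = 21.058 km/s.
On the transfer ellipse at r₁, v² = μ(2/r − 1/a) gives v_p = √[μ(2/r₁ − 1/a_t)] = 25.545 km/s.
First burn Δv₁ = |v_p − v₁| = 4.487 km/s.
At r₂, v₂ = √(μ/r₂) = 12.618 km/s.
Transfer-orbit speed at r₂: v_a = √[μ(2/r₂ − 1/a_t)] = 9.1724 km/s.
Second burn Δv₂ = |v₂ − v_a| = 3.446 km/s.
Δv = Δv₁ + Δv₂ = 4.487 + 3.446 = 7.933 km/s.

Δv = 7930 m/s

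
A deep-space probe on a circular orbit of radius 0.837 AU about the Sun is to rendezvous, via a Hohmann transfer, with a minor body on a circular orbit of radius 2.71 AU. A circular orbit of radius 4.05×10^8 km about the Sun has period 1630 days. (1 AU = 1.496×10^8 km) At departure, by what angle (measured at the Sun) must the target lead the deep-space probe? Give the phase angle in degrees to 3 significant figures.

φ = 84.7°

From Kepler's third law T² = 4π²r³/μ at r = 4.05×10^8 km, T = 1630 days = 1630 × 86400 s = 1.40832×10^8 s: μ = 4π²r³/T² = 1.32228×10^11 km³/s².
In km: r₁ = 0.837 × 1.496×10^8 = 1.252152×10^8 km; r₂ = 2.71 × 1.496×10^8 = 4.05416×10^8 km.
The Hohmann ellipse has a_t = (r₁ + r₂)/2 = 2.653156×10^8 km.
The half-period of the transfer ellipse is t = π√(a_t³/μ) = 3.7336×10^7 s.
The target's mean motion on its circular orbit is ω₂ = √(μ/r₂³) = 4.4546×10^-8 rad/s.
Angle swept by the target during transfer: ω₂·t = 1.6632 rad = 95.29°.
Arrival is 180° from departure on the ellipse, so φ = 180° − 95.29° = 84.7°.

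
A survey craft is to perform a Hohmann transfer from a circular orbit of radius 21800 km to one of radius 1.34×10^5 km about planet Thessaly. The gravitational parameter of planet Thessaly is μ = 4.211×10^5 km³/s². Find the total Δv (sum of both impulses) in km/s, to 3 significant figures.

Δv = 2.20 km/s

Transfer-ellipse semi-major axis a_t = (r₁ + r₂)/2 = (21800 + 1.340×10^5)/2 = 77900 km.
At r₁ the circular-orbit speed is v₁ = √(μ/r₁) = 4.395 km/s.
Transfer-orbit speed at r₁ (vis-viva equation): v_p = √[μ(2/r₁ − 1/a_t)] = 5.764 km/s.
First burn Δv₁ = |v_p − v₁| = 1.369 km/s.
Circular speed at r₂: v₂ = √(μ/r₂) = 1.7727 km/s.
Transfer-orbit speed at r₂: v_a = √[μ(2/r₂ − 1/a_t)] = 0.93778 km/s.
Second burn Δv₂ = |v₂ − v_a| = 0.8349 km/s.
Total Δv = Δv₁ + Δv₂ = 2.204 km/s.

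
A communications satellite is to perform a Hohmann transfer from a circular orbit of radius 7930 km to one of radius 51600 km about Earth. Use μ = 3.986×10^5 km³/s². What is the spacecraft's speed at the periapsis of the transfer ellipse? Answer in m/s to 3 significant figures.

The Hohmann ellipse has a_t = (r₁ + r₂)/2 = 29765 km.
At periapsis, r = 7930 km.
From the vis-viva equation, v = √[μ(2/r − 1/a_t)] = 9.335 km/s.

v = 9330 m/s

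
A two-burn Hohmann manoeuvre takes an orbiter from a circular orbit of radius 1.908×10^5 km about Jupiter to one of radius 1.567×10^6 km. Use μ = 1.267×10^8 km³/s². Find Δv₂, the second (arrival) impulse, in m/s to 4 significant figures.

Semi-major axis of the transfer orbit: a_t = (1.908×10^5 + 1.567×10^6)/2 = 8.789×10^5 km.
On the circular orbit at r = 1.567×10^6 km, v_c = √(μ/r) = 8.992 km/s.
Vis-viva on the transfer ellipse at r = 1.567×10^6 km gives v_t = √[μ(2/r − 1/a_t)] = 4.190 km/s.
Δv₂ = |v_t − v_c| = |4.190 − 8.992| = 4.802 km/s.

Δv₂ = 4802 m/s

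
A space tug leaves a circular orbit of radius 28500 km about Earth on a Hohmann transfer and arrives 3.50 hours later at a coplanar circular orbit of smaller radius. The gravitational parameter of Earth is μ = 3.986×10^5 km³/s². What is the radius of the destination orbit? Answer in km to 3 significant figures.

Transfer time t = 3.50 hours = 12600 s, and t = π√(a_t³/μ).
So a_t = (μ t²/π²)^(1/3) = (3.986×10^5 × (12600)² / π²)^(1/3) = 18578 km.
Since a_t = (r₁ + r₂)/2, r₂ = 2a_t − r₁ = 2×18578 − 28500 = 8656 km.

r₂ = 8660 km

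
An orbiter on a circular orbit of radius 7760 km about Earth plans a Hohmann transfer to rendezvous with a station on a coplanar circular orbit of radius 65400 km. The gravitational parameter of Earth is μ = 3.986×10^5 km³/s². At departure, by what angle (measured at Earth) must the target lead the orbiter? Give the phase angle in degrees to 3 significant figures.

φ = 105°

Transfer-ellipse semi-major axis a_t = (r₁ + r₂)/2 = (7760 + 65400)/2 = 36580 km.
Transfer time t = π√(a_t³/μ) = 34813 s.
The target's mean motion on its circular orbit is ω₂ = √(μ/r₂³) = 3.7749×10^-5 rad/s.
Angle swept by the target during transfer: ω₂·t = 1.3142 rad = 75.30°.
The orbiter traverses 180° on the transfer ellipse, so the target must lead by 180° − 75.30° = 105°.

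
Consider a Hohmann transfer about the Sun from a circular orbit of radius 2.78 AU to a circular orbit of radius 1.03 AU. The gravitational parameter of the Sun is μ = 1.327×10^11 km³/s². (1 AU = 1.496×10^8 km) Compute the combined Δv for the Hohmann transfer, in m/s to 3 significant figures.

Δv = 10800 m/s

In km: r₁ = 2.78 × 1.496×10^8 = 4.15888×10^8 km; r₂ = 1.03 × 1.496×10^8 = 1.54088×10^8 km.
Semi-major axis of the transfer orbit: a_t = (4.15888×10^8 + 1.54088×10^8)/2 = 2.84988×10^8 km.
Circular speed at r₁: v₁ = √(μ/r₁) = √(1.327×10^11/4.15888×10^8) = 17.863 km/s.
Transfer-orbit speed at r₁ (vis-viva equation): v_a = √[μ(2/r₁ − 1/a_t)] = 13.135 km/s.
First burn Δv₁ = |v_a − v₁| = 4.728 km/s.
At r₂, v₂ = √(μ/r₂) = 29.346 km/s.
Transfer-orbit speed at r₂: v_p = √[μ(2/r₂ − 1/a_t)] = 35.451 km/s.
Second burn Δv₂ = |v₂ − v_p| = 6.105 km/s.
Total Δv = Δv₁ + Δv₂ = 10.83 km/s.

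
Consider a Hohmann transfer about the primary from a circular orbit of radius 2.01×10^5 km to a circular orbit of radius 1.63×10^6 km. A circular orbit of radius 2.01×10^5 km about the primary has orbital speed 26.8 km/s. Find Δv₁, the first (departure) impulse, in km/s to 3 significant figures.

From the circular-orbit relation v² = μ/r at r = 2.01×10^5 km: μ = v²r = (26.8)² × 2.01×10^5 = 1.44366×10^8 km³/s².
The Hohmann ellipse has a_t = (r₁ + r₂)/2 = 9.155×10^5 km.
On the circular orbit at r = 2.010×10^5 km, v_c = √(μ/r) = 26.80 km/s.
Vis-viva on the transfer ellipse at r = 2.010×10^5 km gives v_t = √[μ(2/r − 1/a_t)] = 35.76 km/s.
Δv₁ = |v_t − v_c| = |35.76 − 26.80| = 8.960 km/s.

Δv₁ = 8.96 km/s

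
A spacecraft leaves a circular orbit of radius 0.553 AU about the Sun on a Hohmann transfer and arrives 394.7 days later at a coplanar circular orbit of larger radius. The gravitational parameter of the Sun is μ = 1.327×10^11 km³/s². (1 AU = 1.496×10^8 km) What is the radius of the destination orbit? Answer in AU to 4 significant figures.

In km: r₁ = 0.553 × 1.496×10^8 = 8.27288×10^7 km.
Transfer time t = 394.7 days = 3.410208×10^7 s, and t = π√(a_t³/μ).
So a_t = (μ t²/π²)^(1/3) = (1.327×10^11 × (3.410208×10^7)² / π²)^(1/3) = 2.5006×10^8 km.
Since a_t = (r₁ + r₂)/2, r₂ = 2a_t − r₁ = 2×2.5006×10^8 − 8.27288×10^7 = 4.173912×10^8 km.
In AU: r₂ = 4.173912×10^8 / 1.496×10^8 = 2.790 AU.

r₂ = 2.790 AU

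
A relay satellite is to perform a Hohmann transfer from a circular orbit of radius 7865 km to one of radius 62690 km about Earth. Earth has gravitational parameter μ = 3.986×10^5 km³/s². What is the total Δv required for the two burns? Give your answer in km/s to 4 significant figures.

Semi-major axis of the transfer orbit: a_t = (7865 + 62690)/2 = 35277.5 km.
Circular speed at r₁: v₁ = √(μ/r₁) = √(3.986×10^5/7865) = 7.119 km/s.
On the transfer ellipse at r₁, vis-viva equation gives v_p = √[μ(2/r₁ − 1/a_t)] = 9.490 km/s.
First burn Δv₁ = |v_p − v₁| = 2.371 km/s.
At r₂, v₂ = √(μ/r₂) = 2.522 km/s.
Transfer-orbit speed at r₂: v_a = √[μ(2/r₂ − 1/a_t)] = 1.191 km/s.
Second burn Δv₂ = |v₂ − v_a| = 1.331 km/s.
Δv = Δv₁ + Δv₂ = 2.371 + 1.331 = 3.702 km/s.

Δv = 3.702 km/s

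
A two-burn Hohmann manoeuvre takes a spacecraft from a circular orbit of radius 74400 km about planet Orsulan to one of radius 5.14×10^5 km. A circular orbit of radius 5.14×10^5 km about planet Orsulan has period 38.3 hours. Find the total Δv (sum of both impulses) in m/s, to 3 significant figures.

Δv = 31500 m/s

From Kepler's third law T² = 4π²r³/μ at r = 5.14×10^5 km, T = 38.3 hours = 38.3 × 3600 s = 1.3788×10^5 s: μ = 4π²r³/T² = 2.81998×10^8 km³/s².
Semi-major axis of the transfer orbit: a_t = (74400 + 5.140×10^5)/2 = 2.942×10^5 km.
At r₁ the circular-orbit speed is v₁ = √(μ/r₁) = 61.57 km/s.
On the transfer ellipse at r₁, vis-viva equation gives v_p = √[μ(2/r₁ − 1/a_t)] = 81.38 km/s.
First burn Δv₁ = |v_p − v₁| = 19.81 km/s.
Circular speed at r₂: v₂ = √(μ/r₂) = 23.42 km/s.
Transfer-orbit speed at r₂: v_a = √[μ(2/r₂ − 1/a_t)] = 11.78 km/s.
Second burn Δv₂ = |v₂ − v_a| = 11.64 km/s.
Total Δv = Δv₁ + Δv₂ = 31.45 km/s.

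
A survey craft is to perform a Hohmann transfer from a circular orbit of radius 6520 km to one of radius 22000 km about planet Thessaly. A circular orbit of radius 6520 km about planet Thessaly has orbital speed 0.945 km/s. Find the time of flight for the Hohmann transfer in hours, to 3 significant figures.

From the circular-orbit relation v² = μ/r at r = 6520 km: μ = v²r = (0.945)² × 6520 = 5822.52 km³/s².
The Hohmann ellipse has a_t = (r₁ + r₂)/2 = 14260 km.
By Kepler's third law the transfer-orbit period is T = 2π√(a_t³/μ), so t = T/2 = 70110 s.
Converting: 70110 s ÷ 3600 s/hour = 19.5 hours.

t = 19.5 hours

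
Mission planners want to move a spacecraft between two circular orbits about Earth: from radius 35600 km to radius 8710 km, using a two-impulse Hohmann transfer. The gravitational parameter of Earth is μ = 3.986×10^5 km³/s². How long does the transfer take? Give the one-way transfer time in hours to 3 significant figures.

t = 4.56 hours

Transfer-ellipse semi-major axis a_t = (r₁ + r₂)/2 = (35600 + 8710)/2 = 22155 km.
Transfer time t = π√(a_t³/μ) = π√((22155)³ / 3.986×10^5) = 16410 s.
Converting: 16410 s ÷ 3600 s/hour = 4.56 hours.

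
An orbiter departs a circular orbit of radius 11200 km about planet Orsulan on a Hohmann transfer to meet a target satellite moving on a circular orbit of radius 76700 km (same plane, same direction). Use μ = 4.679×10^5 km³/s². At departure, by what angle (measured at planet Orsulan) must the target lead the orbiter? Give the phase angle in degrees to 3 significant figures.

φ = 102°

Transfer-ellipse semi-major axis a_t = (r₁ + r₂)/2 = (11200 + 76700)/2 = 43950 km.
The half-period of the transfer ellipse is t = π√(a_t³/μ) = 42320 s.
Target angular speed ω₂ = √(μ/r₂³) = 3.220×10^-5 rad/s.
Angle swept by the target during transfer: ω₂·t = 1.3627 rad = 78.08°.
The orbiter traverses 180° on the transfer ellipse, so the target must lead by 180° − 78.08° = 102°.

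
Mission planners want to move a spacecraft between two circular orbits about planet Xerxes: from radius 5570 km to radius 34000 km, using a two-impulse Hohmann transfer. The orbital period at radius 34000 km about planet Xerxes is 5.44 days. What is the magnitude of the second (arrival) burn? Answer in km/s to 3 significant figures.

Δv₂ = 0.213 km/s

From Kepler's third law T² = 4π²r³/μ at r = 34000 km, T = 5.44 days = 5.44 × 86400 s = 4.70016×10^5 s: μ = 4π²r³/T² = 7023.78 km³/s².
Semi-major axis of the transfer orbit: a_t = (5570 + 34000)/2 = 19785 km.
Circular speed at r = 34000 km: v_c = √(μ/r) = 0.454513 km/s.
Transfer-orbit speed at the same r (vis-viva, a = a_t): v_t = √[μ(2/r − 1/a_t)] = 0.241160 km/s.
Δv₂ = |v_t − v_c| = |0.241160 − 0.454513| = 0.2134 km/s.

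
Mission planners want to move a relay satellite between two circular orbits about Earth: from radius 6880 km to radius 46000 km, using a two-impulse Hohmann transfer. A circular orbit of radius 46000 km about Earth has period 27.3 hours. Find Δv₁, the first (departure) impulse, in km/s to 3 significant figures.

Δv₁ = 2.43 km/s

From Kepler's third law T² = 4π²r³/μ at r = 46000 km, T = 27.3 hours = 27.3 × 3600 s = 98280 s: μ = 4π²r³/T² = 3.97835×10^5 km³/s².
The Hohmann ellipse has a_t = (r₁ + r₂)/2 = 26440 km.
On the circular orbit at r = 6880 km, v_c = √(μ/r) = 7.604 km/s.
Transfer-orbit speed at the same r (vis-viva, a = a_t): v_t = √[μ(2/r − 1/a_t)] = 10.03 km/s.
Δv₁ = |v_t − v_c| = |10.03 − 7.604| = 2.426 km/s.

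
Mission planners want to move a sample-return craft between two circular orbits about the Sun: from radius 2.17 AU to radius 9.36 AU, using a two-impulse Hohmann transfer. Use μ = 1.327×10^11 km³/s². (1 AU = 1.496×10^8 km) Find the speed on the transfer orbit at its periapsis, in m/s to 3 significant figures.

In km: r₁ = 2.17 × 1.496×10^8 = 3.24632×10^8 km; r₂ = 9.36 × 1.496×10^8 = 1.400256×10^9 km.
Transfer-ellipse semi-major axis a_t = (r₁ + r₂)/2 = (3.24632×10^8 + 1.400256×10^9)/2 = 8.62444×10^8 km.
At periapsis, r = 3.24632×10^8 km.
From the vis-viva equation, v = √[μ(2/r − 1/a_t)] = 25.76 km/s.

v = 25800 m/s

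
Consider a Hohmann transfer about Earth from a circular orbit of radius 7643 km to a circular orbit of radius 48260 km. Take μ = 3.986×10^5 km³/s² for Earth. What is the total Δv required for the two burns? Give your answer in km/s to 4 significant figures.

Semi-major axis of the transfer orbit: a_t = (7643 + 48260)/2 = 27951.5 km.
At r₁ the circular-orbit speed is v₁ = √(μ/r₁) = 7.22165 km/s.
Transfer-orbit speed at r₁ (v² = μ(2/r − 1/a)): v_p = √[μ(2/r₁ − 1/a_t)] = 9.48916 km/s.
First burn Δv₁ = |v_p − v₁| = 2.268 km/s.
At r₂, v₂ = √(μ/r₂) = 2.874 km/s.
Transfer-orbit speed at r₂: v_a = √[μ(2/r₂ − 1/a_t)] = 1.503 km/s.
Second burn Δv₂ = |v₂ − v_a| = 1.371 km/s.
Δv = Δv₁ + Δv₂ = 2.268 + 1.371 = 3.639 km/s.

Δv = 3.639 km/s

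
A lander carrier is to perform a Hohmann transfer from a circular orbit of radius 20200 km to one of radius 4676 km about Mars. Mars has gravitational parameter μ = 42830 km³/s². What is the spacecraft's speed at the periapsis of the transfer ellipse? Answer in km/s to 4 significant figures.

Transfer-ellipse semi-major axis a_t = (r₁ + r₂)/2 = (20200 + 4676)/2 = 12438 km.
At periapsis, r = 4676 km.
Applying v² = μ(2/r − 1/a_t): v = 3.857 km/s.

v = 3.857 km/s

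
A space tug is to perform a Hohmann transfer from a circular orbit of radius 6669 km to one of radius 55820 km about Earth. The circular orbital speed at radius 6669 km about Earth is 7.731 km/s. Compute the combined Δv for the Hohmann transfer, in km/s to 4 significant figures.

From the circular-orbit relation v² = μ/r at r = 6669 km: μ = v²r = (7.731)² × 6669 = 3.98595×10^5 km³/s².
Transfer-ellipse semi-major axis a_t = (r₁ + r₂)/2 = (6669 + 55820)/2 = 31244.5 km.
Circular speed at r₁: v₁ = √(μ/r₁) = √(3.98595×10^5/6669) = 7.7310 km/s.
Transfer-orbit speed at r₁ (vis-viva equation): v_p = √[μ(2/r₁ − 1/a_t)] = 10.333 km/s.
First burn Δv₁ = |v_p − v₁| = 2.602 km/s.
At r₂, v₂ = √(μ/r₂) = 2.6722 km/s.
Transfer-orbit speed at r₂: v_a = √[μ(2/r₂ − 1/a_t)] = 1.2346 km/s.
Second burn Δv₂ = |v₂ − v_a| = 1.438 km/s.
Total Δv = Δv₁ + Δv₂ = 4.040 km/s.

Δv = 4.040 km/s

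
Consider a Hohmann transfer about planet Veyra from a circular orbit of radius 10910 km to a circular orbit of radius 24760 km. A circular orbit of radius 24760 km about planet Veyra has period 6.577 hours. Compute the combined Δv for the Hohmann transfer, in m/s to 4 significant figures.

From Kepler's third law T² = 4π²r³/μ at r = 24760 km, T = 6.577 hours = 6.577 × 3600 s = 23677.2 s: μ = 4π²r³/T² = 1.06893×10^6 km³/s².
Semi-major axis of the transfer orbit: a_t = (10910 + 24760)/2 = 17835 km.
At r₁ the circular-orbit speed is v₁ = √(μ/r₁) = 9.89836 km/s.
Transfer-orbit speed at r₁ (vis-viva equation): v_p = √[μ(2/r₁ − 1/a_t)] = 11.6628 km/s.
First burn Δv₁ = |v_p − v₁| = 1.764 km/s.
Circular speed at r₂: v₂ = √(μ/r₂) = 6.571 km/s.
Transfer-orbit speed at r₂: v_a = √[μ(2/r₂ − 1/a_t)] = 5.139 km/s.
Second burn Δv₂ = |v₂ − v_a| = 1.432 km/s.
Total Δv = Δv₁ + Δv₂ = 3.196 km/s.

Δv = 3196 m/s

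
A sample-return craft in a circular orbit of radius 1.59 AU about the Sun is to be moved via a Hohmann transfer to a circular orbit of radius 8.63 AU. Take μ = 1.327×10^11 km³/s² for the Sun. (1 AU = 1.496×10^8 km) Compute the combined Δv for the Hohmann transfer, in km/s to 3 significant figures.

In km: r₁ = 1.59 × 1.496×10^8 = 2.37864×10^8 km; r₂ = 8.63 × 1.496×10^8 = 1.291048×10^9 km.
Semi-major axis of the transfer orbit: a_t = (2.37864×10^8 + 1.291048×10^9)/2 = 7.64456×10^8 km.
At r₁ the circular-orbit speed is v₁ = √(μ/r₁) = 23.620 km/s.
On the transfer ellipse at r₁, v² = μ(2/r − 1/a) gives v_p = √[μ(2/r₁ − 1/a_t)] = 30.695 km/s.
First burn Δv₁ = |v_p − v₁| = 7.075 km/s.
Circular speed at r₂: v₂ = √(μ/r₂) = 10.138 km/s.
Transfer-orbit speed at r₂: v_a = √[μ(2/r₂ − 1/a_t)] = 5.6553 km/s.
Second burn Δv₂ = |v₂ − v_a| = 4.483 km/s.
Total Δv = Δv₁ + Δv₂ = 11.56 km/s.

Δv = 11.6 km/s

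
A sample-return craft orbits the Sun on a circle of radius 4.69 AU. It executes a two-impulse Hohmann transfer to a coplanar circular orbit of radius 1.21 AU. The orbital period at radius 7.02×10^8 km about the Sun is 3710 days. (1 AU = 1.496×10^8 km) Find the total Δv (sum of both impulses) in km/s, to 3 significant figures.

Δv = 12.0 km/s

From Kepler's third law T² = 4π²r³/μ at r = 7.02×10^8 km, T = 3710 days = 3710 × 86400 s = 3.20544×10^8 s: μ = 4π²r³/T² = 1.32922×10^11 km³/s².
In km: r₁ = 4.69 × 1.496×10^8 = 7.01624×10^8 km; r₂ = 1.21 × 1.496×10^8 = 1.81016×10^8 km.
The Hohmann ellipse has a_t = (r₁ + r₂)/2 = 4.4132×10^8 km.
At r₁ the circular-orbit speed is v₁ = √(μ/r₁) = 13.764 km/s.
On the transfer ellipse at r₁, vis-viva equation gives v_a = √[μ(2/r₁ − 1/a_t)] = 8.8151 km/s.
First burn Δv₁ = |v_a − v₁| = 4.949 km/s.
Circular speed at r₂: v₂ = √(μ/r₂) = 27.09814 km/s.
Transfer-orbit speed at r₂: v_p = √[μ(2/r₂ − 1/a_t)] = 34.16763 km/s.
Second burn Δv₂ = |v₂ − v_p| = 7.069 km/s.
Δv = Δv₁ + Δv₂ = 4.949 + 7.069 = 12.02 km/s.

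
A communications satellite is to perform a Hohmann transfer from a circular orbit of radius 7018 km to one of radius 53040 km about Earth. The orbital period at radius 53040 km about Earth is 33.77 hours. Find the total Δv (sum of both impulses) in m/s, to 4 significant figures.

Δv = 3896 m/s

From Kepler's third law T² = 4π²r³/μ at r = 53040 km, T = 33.77 hours = 33.77 × 3600 s = 1.21572×10^5 s: μ = 4π²r³/T² = 3.98569×10^5 km³/s².
Transfer-ellipse semi-major axis a_t = (r₁ + r₂)/2 = (7018 + 53040)/2 = 30029 km.
At r₁ the circular-orbit speed is v₁ = √(μ/r₁) = 7.5361 km/s.
On the transfer ellipse at r₁, vis-viva gives v_p = √[μ(2/r₁ − 1/a_t)] = 10.016 km/s.
First burn Δv₁ = |v_p − v₁| = 2.480 km/s.
At r₂, v₂ = √(μ/r₂) = 2.741 km/s.
Transfer-orbit speed at r₂: v_a = √[μ(2/r₂ − 1/a_t)] = 1.325 km/s.
Second burn Δv₂ = |v₂ − v_a| = 1.416 km/s.
Δv = Δv₁ + Δv₂ = 2.480 + 1.416 = 3.896 km/s.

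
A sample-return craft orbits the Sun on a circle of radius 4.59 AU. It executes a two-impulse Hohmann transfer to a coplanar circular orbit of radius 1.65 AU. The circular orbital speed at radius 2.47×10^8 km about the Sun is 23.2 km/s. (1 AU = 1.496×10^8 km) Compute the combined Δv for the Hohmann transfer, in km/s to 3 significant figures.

From the circular-orbit relation v² = μ/r at r = 2.47×10^8 km: μ = v²r = (23.2)² × 2.47×10^8 = 1.32945×10^11 km³/s².
In km: r₁ = 4.59 × 1.496×10^8 = 6.86664×10^8 km; r₂ = 1.65 × 1.496×10^8 = 2.4684×10^8 km.
Transfer-ellipse semi-major axis a_t = (r₁ + r₂)/2 = (6.86664×10^8 + 2.4684×10^8)/2 = 4.66752×10^8 km.
Circular speed at r₁: v₁ = √(μ/r₁) = √(1.32945×10^11/6.86664×10^8) = 13.9144 km/s.
On the transfer ellipse at r₁, v² = μ(2/r − 1/a) gives v_a = √[μ(2/r₁ − 1/a_t)] = 10.1188 km/s.
First burn Δv₁ = |v_a − v₁| = 3.796 km/s.
At r₂, v₂ = √(μ/r₂) = 23.208 km/s.
Transfer-orbit speed at r₂: v_p = √[μ(2/r₂ − 1/a_t)] = 28.149 km/s.
Second burn Δv₂ = |v₂ − v_p| = 4.941 km/s.
Total Δv = Δv₁ + Δv₂ = 8.737 km/s.

Δv = 8.74 km/s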